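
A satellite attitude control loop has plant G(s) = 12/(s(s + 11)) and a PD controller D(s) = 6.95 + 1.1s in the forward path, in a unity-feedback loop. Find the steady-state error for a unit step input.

0

The open loop D(s)G(s) has a pole at the origin (type 1), so the static position error constant is infinite and e_ss = 1/(1+∞) = 0.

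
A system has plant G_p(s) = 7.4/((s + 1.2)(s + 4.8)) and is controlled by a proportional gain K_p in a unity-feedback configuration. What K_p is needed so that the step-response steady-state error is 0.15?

K_p = 4.41

Steady-state error for a unit step on this type-0 loop is 1/(1 + K_p·G_p(0)).
G_p(0) = 1.285. Require 1/(1 + K_p·1.285) = 0.15, so 1 + 1.285·K_p = 6.667.
K_p = (6.667 − 1)/1.285 = 4.41.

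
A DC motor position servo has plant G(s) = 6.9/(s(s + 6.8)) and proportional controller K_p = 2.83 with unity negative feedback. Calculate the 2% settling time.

T_s ≈ 1.18 s

The closed-loop denominator s² + 6.8s + 19.53 gives ω_n = √19.53 = 4.419 and ζ = 6.8/(2ω_n) = 0.7694.
2% settling time T_s ≈ 4/(ζω_n) = 4/3.4 = 1.18 s.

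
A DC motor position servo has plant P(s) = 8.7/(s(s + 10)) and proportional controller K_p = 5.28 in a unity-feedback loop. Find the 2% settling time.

Closed-loop characteristic equation: s² + 10s + 45.94 = 0, so ω_n = 6.778 rad/s and ζ = 10/(2·6.778) = 0.7377.
2% settling time T_s ≈ 4/(ζω_n) = 4/5 = 0.8 s.

T_s ≈ 0.8 s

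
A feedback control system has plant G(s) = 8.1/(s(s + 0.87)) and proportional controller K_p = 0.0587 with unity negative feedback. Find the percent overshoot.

From 1 + K_pG(s) = 0: s² + 0.87s + 0.4755 = 0 ⇒ ω_n = 0.6895, ζ = 0.6309.
%OS = 100·exp(−πζ/√(1−ζ²)) = 100·exp(−π·0.6309/√0.602) = 7.77%.

7.77%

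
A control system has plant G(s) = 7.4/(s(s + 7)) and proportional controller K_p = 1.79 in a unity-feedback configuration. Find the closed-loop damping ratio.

1 + K_p·G(s) = 0 gives s² + 7s + 13.25 = 0.
Matching s² + 2ζω_n s + ω_n²: ω_n = √13.25 = 3.64 rad/s and 2ζω_n = 7, so ζ = 7/(2·3.64) = 0.962.

ζ = 0.962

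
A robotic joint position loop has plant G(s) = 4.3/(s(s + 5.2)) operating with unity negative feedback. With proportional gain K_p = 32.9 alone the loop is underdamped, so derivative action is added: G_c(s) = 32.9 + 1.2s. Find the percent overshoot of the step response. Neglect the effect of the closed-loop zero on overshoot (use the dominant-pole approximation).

Forward path: (32.9 + 1.2s)·4.3/(s(s+5.2)). The closed-loop characteristic equation is s² + (5.2 + 4.3·1.2)s + 4.3·32.9 = 0.
That is s² + 10.36s + 141.5 = 0, so ω_n = 11.89 rad/s and ζ = 10.36/(2·11.89) = 0.4355.
%OS = 100·exp(−πζ/√(1−ζ²)) = 21.9%.

21.9%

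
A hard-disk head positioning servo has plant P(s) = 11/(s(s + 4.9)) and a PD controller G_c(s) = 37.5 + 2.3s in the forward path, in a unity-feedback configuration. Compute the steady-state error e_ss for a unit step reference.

0

The open loop G_c(s)P(s) has a pole at the origin (type 1), so the static position error constant is infinite and e_ss = 1/(1+∞) = 0.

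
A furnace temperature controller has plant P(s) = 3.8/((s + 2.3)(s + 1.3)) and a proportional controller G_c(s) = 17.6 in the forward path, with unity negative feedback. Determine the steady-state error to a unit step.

The loop is type 0. Static position error constant K_pos = G_c(0)·P(0) = 17.6·1.271 = 22.37.
Steady-state error to a unit step: e_ss = 1/(1+K_pos) = 1/23.37 = 0.0428.

0.0428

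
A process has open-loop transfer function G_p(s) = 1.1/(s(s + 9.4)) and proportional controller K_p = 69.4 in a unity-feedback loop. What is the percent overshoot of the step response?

From 1 + K_pG_p(s) = 0: s² + 9.4s + 76.34 = 0 ⇒ ω_n = 8.737, ζ = 0.5379.
%OS = 100·exp(−πζ/√(1−ζ²)) = 100·exp(−π·0.5379/√0.7106) = 13.5%.

13.5%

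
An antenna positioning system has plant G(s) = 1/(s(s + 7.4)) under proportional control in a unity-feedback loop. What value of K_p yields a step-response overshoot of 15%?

From %OS = 100·exp(−πζ/√(1−ζ²)) = 15%, ζ = −ln(0.15)/√(π²+ln²(0.15)) = 0.5169.
Characteristic equation s² + 7.4s + 1K_p = 0 gives ζ = 7.4/(2√(1K_p)).
Setting ζ = 0.5169: √(1K_p) = 7.4/(2·0.5169) = 7.158, so K_p = 51.23/1 = 51.2.

K_p = 51.2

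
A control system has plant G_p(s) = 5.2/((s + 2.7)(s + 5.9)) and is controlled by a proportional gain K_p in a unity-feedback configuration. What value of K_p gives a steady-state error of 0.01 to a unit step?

K_p = 303

The loop is type 0, so e_ss(step) = 1/(1 + K_pos) with K_pos = K_p·G_p(0).
G_p(0) = 0.3264. Require 1/(1 + K_p·0.3264) = 0.01, so 1 + 0.3264·K_p = 100.
K_p = (100 − 1)/0.3264 = 303.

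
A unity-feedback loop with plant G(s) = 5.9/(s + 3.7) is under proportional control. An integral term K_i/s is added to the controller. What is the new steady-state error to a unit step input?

0

The integrator makes K_pos = lim_{s→0} C(s)G(s) infinite, so e_ss = 1/(1+K_pos) = 0.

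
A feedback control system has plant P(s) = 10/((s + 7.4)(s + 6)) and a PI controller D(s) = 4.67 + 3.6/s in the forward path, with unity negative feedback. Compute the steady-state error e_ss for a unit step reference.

0

The open loop D(s)P(s) has a pole at the origin (type 1), so the static position error constant is infinite and e_ss = 1/(1+∞) = 0.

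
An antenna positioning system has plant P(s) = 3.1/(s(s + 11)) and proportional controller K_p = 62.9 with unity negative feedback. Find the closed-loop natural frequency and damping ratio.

ω_n = 14 rad/s, ζ = 0.394

The closed-loop denominator is s(s+11) + 62.9·3.1 = s² + 11s + 195.
Matching s² + 2ζω_n s + ω_n²: ω_n = √195 = 13.96 rad/s and 2ζω_n = 11, so ζ = 11/(2·13.96) = 0.394.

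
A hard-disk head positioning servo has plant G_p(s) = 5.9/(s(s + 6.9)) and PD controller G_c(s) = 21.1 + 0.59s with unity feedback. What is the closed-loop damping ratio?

ζ = 0.465

Forward path: (21.1 + 0.59s)·5.9/(s(s+6.9)). The closed-loop characteristic equation is s² + (6.9 + 5.9·0.59)s + 5.9·21.1 = 0.
That is s² + 10.38s + 124.5 = 0, so ω_n = 11.16 rad/s and ζ = 10.38/(2·11.16) = 0.4652.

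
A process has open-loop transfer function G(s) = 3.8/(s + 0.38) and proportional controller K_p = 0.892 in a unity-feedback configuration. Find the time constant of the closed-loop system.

τ = 0.265 s

Closed-loop transfer function: T(s) = K_p·G(s)/(1 + K_p·G(s)) = 3.39/(s + 0.38 + 3.39) = 3.39/(s + 3.77).
Time constant τ = 1/3.77 = 0.265 s.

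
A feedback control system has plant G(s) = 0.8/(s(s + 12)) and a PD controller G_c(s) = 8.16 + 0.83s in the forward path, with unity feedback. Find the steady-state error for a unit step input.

0

The open loop G_c(s)G(s) has a pole at the origin (type 1), so the static position error constant is infinite and e_ss = 1/(1+∞) = 0.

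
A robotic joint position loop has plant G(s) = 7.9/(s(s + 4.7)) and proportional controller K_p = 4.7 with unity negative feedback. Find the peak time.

T_p = 0.559 s

Closed-loop characteristic equation: s² + 4.7s + 37.13 = 0, so ω_n = 6.093 rad/s and ζ = 4.7/(2·6.093) = 0.3857.
Damped frequency ω_d = ω_n√(1−ζ²) = 5.622 rad/s, so peak time T_p = π/ω_d = 0.559 s.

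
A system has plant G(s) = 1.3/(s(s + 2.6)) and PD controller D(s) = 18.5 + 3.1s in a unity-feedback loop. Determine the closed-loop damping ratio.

Forward path: (18.5 + 3.1s)·1.3/(s(s+2.6)). The closed-loop characteristic equation is s² + (2.6 + 1.3·3.1)s + 1.3·18.5 = 0.
That is s² + 6.63s + 24.05 = 0, so ω_n = 4.904 rad/s and ζ = 6.63/(2·4.904) = 0.676.

ζ = 0.676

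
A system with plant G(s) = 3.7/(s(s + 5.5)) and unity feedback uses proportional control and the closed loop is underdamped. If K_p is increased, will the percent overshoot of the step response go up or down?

increase

ζ = 5.5/(2√(3.7K_p)) decreases as K_p grows; lower damping means more overshoot.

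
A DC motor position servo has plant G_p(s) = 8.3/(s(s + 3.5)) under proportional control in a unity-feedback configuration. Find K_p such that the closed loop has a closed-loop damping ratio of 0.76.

K_p = 0.639

Closed-loop characteristic equation: s² + 3.5s + K_p·8.3 = 0.
So ω_n = √(8.3K_p) and 2ζω_n = 3.5, giving ζ = 3.5/(2√(8.3K_p)).
Setting ζ = 0.76: √(8.3K_p) = 3.5/(2·0.76) = 2.303, so K_p = 5.302/8.3 = 0.639.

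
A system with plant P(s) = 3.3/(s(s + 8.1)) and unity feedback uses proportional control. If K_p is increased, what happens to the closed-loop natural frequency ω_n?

ω_n = √(3.3·K_p), which grows with K_p.

increase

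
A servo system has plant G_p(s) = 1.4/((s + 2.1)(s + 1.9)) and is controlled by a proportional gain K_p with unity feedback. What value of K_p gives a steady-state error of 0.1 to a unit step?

For a type-0 loop with proportional control, e_ss = 1/(1 + K_p·G_p(0)).
G_p(0) = 0.3509. Require 1/(1 + K_p·0.3509) = 0.1, so 1 + 0.3509·K_p = 10.
K_p = (10 − 1)/0.3509 = 25.7.

K_p = 25.7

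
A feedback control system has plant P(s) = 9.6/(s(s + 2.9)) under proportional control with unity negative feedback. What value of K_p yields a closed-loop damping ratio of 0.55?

Closed-loop characteristic equation: s² + 2.9s + K_p·9.6 = 0.
So ω_n = √(9.6K_p) and 2ζω_n = 2.9, giving ζ = 2.9/(2√(9.6K_p)).
Setting ζ = 0.55: √(9.6K_p) = 2.9/(2·0.55) = 2.636, so K_p = 6.95/9.6 = 0.724.

K_p = 0.724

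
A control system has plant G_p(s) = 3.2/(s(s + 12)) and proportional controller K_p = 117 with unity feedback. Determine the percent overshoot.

35.9%

The closed-loop denominator s² + 12s + 374.4 gives ω_n = √374.4 = 19.35 and ζ = 12/(2ω_n) = 0.3101.
%OS = 100·exp(−πζ/√(1−ζ²)) = 100·exp(−π·0.3101/√0.9038) = 35.9%.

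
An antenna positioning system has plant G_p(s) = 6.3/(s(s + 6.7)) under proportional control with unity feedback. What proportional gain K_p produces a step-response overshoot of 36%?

K_p = 18.6

From %OS = 100·exp(−πζ/√(1−ζ²)) = 36%, ζ = −ln(0.36)/√(π²+ln²(0.36)) = 0.3093.
Characteristic equation s² + 6.7s + 6.3K_p = 0 gives ζ = 6.7/(2√(6.3K_p)).
Setting ζ = 0.3093: √(6.3K_p) = 6.7/(2·0.3093) = 10.83, so K_p = 117.3/6.3 = 18.6.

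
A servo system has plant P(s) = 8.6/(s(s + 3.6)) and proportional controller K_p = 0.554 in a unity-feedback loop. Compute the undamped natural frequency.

With unity feedback the closed-loop characteristic equation is s² + 3.6s + 0.554·8.6 = s² + 3.6s + 4.764 = 0.
So ω_n² = 4.764 ⇒ ω_n = 2.183 rad/s, and ζ = 3.6/(2ω_n) = 0.825.

ω_n = 2.18 rad/s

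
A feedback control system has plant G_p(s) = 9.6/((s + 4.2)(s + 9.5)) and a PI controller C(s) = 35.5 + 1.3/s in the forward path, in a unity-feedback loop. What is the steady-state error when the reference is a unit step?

0

The open loop C(s)G_p(s) has a pole at the origin (type 1), so the static position error constant is infinite and e_ss = 1/(1+∞) = 0.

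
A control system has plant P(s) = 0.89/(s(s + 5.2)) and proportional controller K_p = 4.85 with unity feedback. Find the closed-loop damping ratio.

With unity feedback the closed-loop characteristic equation is s² + 5.2s + 4.85·0.89 = s² + 5.2s + 4.316 = 0.
Matching s² + 2ζω_n s + ω_n²: ω_n = √4.316 = 2.078 rad/s and 2ζω_n = 5.2, so ζ = 5.2/(2·2.078) = 1.25.

ζ = 1.25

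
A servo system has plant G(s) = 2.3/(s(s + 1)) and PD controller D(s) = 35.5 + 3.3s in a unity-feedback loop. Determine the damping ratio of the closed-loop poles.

Forward path: (35.5 + 3.3s)·2.3/(s(s+1)). The closed-loop characteristic equation is s² + (1 + 2.3·3.3)s + 2.3·35.5 = 0.
That is s² + 8.59s + 81.65 = 0, so ω_n = 9.036 rad/s and ζ = 8.59/(2·9.036) = 0.4753.

ζ = 0.475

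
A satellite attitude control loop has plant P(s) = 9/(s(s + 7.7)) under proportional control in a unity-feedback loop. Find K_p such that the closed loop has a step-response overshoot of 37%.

From %OS = 100·exp(−πζ/√(1−ζ²)) = 37%, ζ = −ln(0.37)/√(π²+ln²(0.37)) = 0.3017.
Characteristic equation s² + 7.7s + 9K_p = 0 gives ζ = 7.7/(2√(9K_p)).
Setting ζ = 0.3017: √(9K_p) = 7.7/(2·0.3017) = 12.76, so K_p = 162.8/9 = 18.1.

K_p = 18.1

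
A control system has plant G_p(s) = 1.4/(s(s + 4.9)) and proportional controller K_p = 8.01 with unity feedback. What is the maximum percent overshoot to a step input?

3.43%

The closed-loop denominator s² + 4.9s + 11.21 gives ω_n = √11.21 = 3.349 and ζ = 4.9/(2ω_n) = 0.7316.
%OS = 100·exp(−πζ/√(1−ζ²)) = 100·exp(−π·0.7316/√0.4647) = 3.43%.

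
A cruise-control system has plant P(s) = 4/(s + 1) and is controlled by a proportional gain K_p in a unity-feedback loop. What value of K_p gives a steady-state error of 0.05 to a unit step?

K_p = 4.75

For a type-0 loop with proportional control, e_ss = 1/(1 + K_p·P(0)).
P(0) = 4. Require 1/(1 + K_p·4) = 0.05, so 1 + 4·K_p = 20.
K_p = (20 − 1)/4 = 4.75.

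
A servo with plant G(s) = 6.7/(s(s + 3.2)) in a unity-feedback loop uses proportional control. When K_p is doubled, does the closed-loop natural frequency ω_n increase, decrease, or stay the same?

ω_n = √(6.7·K_p), which grows with K_p.

increase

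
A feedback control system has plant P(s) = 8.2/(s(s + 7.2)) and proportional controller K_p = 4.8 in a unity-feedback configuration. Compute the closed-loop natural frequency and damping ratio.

ω_n = 6.27 rad/s, ζ = 0.574

1 + K_p·P(s) = 0 gives s² + 7.2s + 39.36 = 0.
Matching s² + 2ζω_n s + ω_n²: ω_n = √39.36 = 6.274 rad/s and 2ζω_n = 7.2, so ζ = 7.2/(2·6.274) = 0.574.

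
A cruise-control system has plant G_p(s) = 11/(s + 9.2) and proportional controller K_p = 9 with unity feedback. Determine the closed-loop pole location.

s = -108.2

Closed-loop transfer function: T(s) = K_p·G_p(s)/(1 + K_p·G_p(s)) = 99/(s + 9.2 + 99) = 99/(s + 108.2).
The closed-loop pole is at s = −108.2.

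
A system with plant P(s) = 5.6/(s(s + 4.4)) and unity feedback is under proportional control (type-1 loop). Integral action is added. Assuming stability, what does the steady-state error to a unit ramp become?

The integrator raises the loop to type 2, so K_v → ∞ and e_ss to a ramp is zero.

0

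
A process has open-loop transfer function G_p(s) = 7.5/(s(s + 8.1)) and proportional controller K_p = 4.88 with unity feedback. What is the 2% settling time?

T_s ≈ 0.988 s

From 1 + K_pG_p(s) = 0: s² + 8.1s + 36.6 = 0 ⇒ ω_n = 6.05, ζ = 0.6694.
2% settling time T_s ≈ 4/(ζω_n) = 4/4.05 = 0.988 s.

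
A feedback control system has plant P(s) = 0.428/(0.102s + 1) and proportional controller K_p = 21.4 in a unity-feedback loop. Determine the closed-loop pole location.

Closed loop: T(s) = K_p·P/(1+K_p·P) = 9.159/(0.102s + 1 + 9.159), with pole at s = −(1 + 9.159)/0.102 = −99.6.

s = -99.6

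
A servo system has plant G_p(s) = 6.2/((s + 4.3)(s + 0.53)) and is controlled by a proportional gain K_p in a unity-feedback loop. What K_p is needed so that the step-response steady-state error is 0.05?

K_p = 6.98

Steady-state error for a unit step on this type-0 loop is 1/(1 + K_p·G_p(0)).
G_p(0) = 2.72. Require 1/(1 + K_p·2.72) = 0.05, so 1 + 2.72·K_p = 20.
K_p = (20 − 1)/2.72 = 6.98.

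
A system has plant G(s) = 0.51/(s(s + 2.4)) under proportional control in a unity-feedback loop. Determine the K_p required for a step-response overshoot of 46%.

K_p = 49

From %OS = 100·exp(−πζ/√(1−ζ²)) = 46%, ζ = −ln(0.46)/√(π²+ln²(0.46)) = 0.24.
Characteristic equation s² + 2.4s + 0.51K_p = 0 gives ζ = 2.4/(2√(0.51K_p)).
Setting ζ = 0.24: √(0.51K_p) = 2.4/(2·0.24) = 5.001, so K_p = 25.01/0.51 = 49.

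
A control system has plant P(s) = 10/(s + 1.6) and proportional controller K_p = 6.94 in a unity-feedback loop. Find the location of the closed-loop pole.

s = -71

Closed-loop transfer function: T(s) = K_p·P(s)/(1 + K_p·P(s)) = 69.4/(s + 1.6 + 69.4) = 69.4/(s + 71).
The closed-loop pole is at s = −71.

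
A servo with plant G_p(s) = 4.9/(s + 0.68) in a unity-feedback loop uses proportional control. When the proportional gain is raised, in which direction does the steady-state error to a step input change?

decrease

The position error constant K_pos = K_p·G_p(0) grows with K_p, and e_ss = 1/(1+K_pos) falls.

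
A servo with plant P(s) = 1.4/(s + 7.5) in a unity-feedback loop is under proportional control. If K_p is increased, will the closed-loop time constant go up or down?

The closed-loop bandwidth 7.5+K_p·1.4 grows with K_p, so τ shrinks.

decrease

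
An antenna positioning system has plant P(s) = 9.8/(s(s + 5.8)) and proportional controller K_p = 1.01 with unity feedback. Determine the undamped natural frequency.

ω_n = 3.15 rad/s

1 + K_p·P(s) = 0 gives s² + 5.8s + 9.898 = 0.
So ω_n² = 9.898 ⇒ ω_n = 3.146 rad/s, and ζ = 5.8/(2ω_n) = 0.922.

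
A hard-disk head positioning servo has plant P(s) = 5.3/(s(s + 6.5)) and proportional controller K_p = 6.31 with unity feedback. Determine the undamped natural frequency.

ω_n = 5.78 rad/s

With unity feedback the closed-loop characteristic equation is s² + 6.5s + 6.31·5.3 = s² + 6.5s + 33.44 = 0.
Matching s² + 2ζω_n s + ω_n²: ω_n = √33.44 = 5.783 rad/s and 2ζω_n = 6.5, so ζ = 6.5/(2·5.783) = 0.562.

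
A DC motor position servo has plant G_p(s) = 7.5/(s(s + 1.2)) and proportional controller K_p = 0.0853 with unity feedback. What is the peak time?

From 1 + K_pG_p(s) = 0: s² + 1.2s + 0.6398 = 0 ⇒ ω_n = 0.7998, ζ = 0.7501.
Damped frequency ω_d = ω_n√(1−ζ²) = 0.5289 rad/s, so peak time T_p = π/ω_d = 5.94 s.

T_p = 5.94 s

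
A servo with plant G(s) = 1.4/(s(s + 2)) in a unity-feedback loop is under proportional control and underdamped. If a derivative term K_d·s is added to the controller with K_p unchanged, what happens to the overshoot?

decrease

The derivative term adds K·K_d to the s-coefficient of the characteristic equation, raising 2ζω_n while ω_n is unchanged; ζ increases, so overshoot decreases.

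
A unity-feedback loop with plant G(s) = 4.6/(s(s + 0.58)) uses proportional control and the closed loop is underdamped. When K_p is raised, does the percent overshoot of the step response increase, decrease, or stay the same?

Characteristic equation s² + 0.58s + K_p·4.6 = 0: raising K_p raises ω_n while 2ζω_n = 0.58 is fixed, so ζ falls and overshoot grows.

increase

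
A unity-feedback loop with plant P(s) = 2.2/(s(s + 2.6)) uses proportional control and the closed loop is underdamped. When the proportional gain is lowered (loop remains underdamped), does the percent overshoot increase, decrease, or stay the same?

ζ = 2.6/(2√(2.2K_p)) rises as K_p falls; higher damping means less overshoot.

decrease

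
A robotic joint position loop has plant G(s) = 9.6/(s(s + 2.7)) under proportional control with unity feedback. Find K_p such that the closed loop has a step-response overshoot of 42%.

From %OS = 100·exp(−πζ/√(1−ζ²)) = 42%, ζ = −ln(0.42)/√(π²+ln²(0.42)) = 0.2662.
Characteristic equation s² + 2.7s + 9.6K_p = 0 gives ζ = 2.7/(2√(9.6K_p)).
Setting ζ = 0.2662: √(9.6K_p) = 2.7/(2·0.2662) = 5.072, so K_p = 25.72/9.6 = 2.68.

K_p = 2.68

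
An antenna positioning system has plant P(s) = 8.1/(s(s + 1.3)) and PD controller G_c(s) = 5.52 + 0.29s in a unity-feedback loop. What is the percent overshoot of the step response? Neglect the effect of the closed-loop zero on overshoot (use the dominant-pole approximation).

41%

Forward path: (5.52 + 0.29s)·8.1/(s(s+1.3)). The closed-loop characteristic equation is s² + (1.3 + 8.1·0.29)s + 8.1·5.52 = 0.
That is s² + 3.649s + 44.71 = 0, so ω_n = 6.687 rad/s and ζ = 3.649/(2·6.687) = 0.2729.
%OS = 100·exp(−πζ/√(1−ζ²)) = 41%.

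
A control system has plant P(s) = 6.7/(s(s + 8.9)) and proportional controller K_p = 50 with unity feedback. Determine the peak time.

Closed-loop characteristic equation: s² + 8.9s + 335 = 0, so ω_n = 18.3 rad/s and ζ = 8.9/(2·18.3) = 0.2431.
Damped frequency ω_d = ω_n√(1−ζ²) = 17.75 rad/s, so peak time T_p = π/ω_d = 0.177 s.

T_p = 0.177 s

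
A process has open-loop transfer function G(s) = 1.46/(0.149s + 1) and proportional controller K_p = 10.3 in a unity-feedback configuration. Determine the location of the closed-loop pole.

Closed loop: T(s) = K_p·G/(1+K_p·G) = 15.04/(0.149s + 1 + 15.04), with pole at s = −(1 + 15.04)/0.149 = −107.6.

s = -107.6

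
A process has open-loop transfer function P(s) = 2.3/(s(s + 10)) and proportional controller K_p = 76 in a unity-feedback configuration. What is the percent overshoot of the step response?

27.7%

From 1 + K_pP(s) = 0: s² + 10s + 174.8 = 0 ⇒ ω_n = 13.22, ζ = 0.3782.
%OS = 100·exp(−πζ/√(1−ζ²)) = 100·exp(−π·0.3782/√0.857) = 27.7%.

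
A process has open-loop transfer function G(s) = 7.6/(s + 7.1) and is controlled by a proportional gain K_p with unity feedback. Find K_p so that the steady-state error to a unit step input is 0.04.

K_p = 22.4

The loop is type 0, so e_ss(step) = 1/(1 + K_pos) with K_pos = K_p·G(0).
G(0) = 1.07. Require 1/(1 + K_p·1.07) = 0.04, so 1 + 1.07·K_p = 25.
K_p = (25 − 1)/1.07 = 22.4.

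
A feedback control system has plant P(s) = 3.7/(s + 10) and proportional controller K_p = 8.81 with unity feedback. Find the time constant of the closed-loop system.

τ = 0.0235 s

Closed-loop transfer function: T(s) = K_p·P(s)/(1 + K_p·P(s)) = 32.6/(s + 10 + 32.6) = 32.6/(s + 42.6).
Time constant τ = 1/42.6 = 0.0235 s.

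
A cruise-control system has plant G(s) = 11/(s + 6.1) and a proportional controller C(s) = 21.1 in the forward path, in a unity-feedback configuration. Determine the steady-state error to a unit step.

0.0256

The loop is type 0. Static position error constant K_pos = C(0)·G(0) = 21.1·1.803 = 38.05.
Steady-state error to a unit step: e_ss = 1/(1+K_pos) = 1/39.05 = 0.0256.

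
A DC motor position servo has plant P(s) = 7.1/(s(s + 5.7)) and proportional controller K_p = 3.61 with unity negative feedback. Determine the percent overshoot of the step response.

11.8%

The closed-loop denominator s² + 5.7s + 25.63 gives ω_n = √25.63 = 5.063 and ζ = 5.7/(2ω_n) = 0.5629.
%OS = 100·exp(−πζ/√(1−ζ²)) = 100·exp(−π·0.5629/√0.6831) = 11.8%.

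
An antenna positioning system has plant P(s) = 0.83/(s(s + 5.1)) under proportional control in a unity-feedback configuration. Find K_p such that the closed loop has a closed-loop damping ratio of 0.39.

Closed-loop characteristic equation: s² + 5.1s + K_p·0.83 = 0.
So ω_n = √(0.83K_p) and 2ζω_n = 5.1, giving ζ = 5.1/(2√(0.83K_p)).
Setting ζ = 0.39: √(0.83K_p) = 5.1/(2·0.39) = 6.538, so K_p = 42.75/0.83 = 51.5.

K_p = 51.5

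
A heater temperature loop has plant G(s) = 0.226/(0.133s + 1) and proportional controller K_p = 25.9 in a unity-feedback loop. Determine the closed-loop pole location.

s = -51.53

Closed loop: T(s) = K_p·G/(1+K_p·G) = 5.853/(0.133s + 1 + 5.853), with pole at s = −(1 + 5.853)/0.133 = −51.53.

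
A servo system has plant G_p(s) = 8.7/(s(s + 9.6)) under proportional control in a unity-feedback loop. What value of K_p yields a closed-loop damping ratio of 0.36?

K_p = 20.4

Closed-loop characteristic equation: s² + 9.6s + K_p·8.7 = 0.
So ω_n = √(8.7K_p) and 2ζω_n = 9.6, giving ζ = 9.6/(2√(8.7K_p)).
Setting ζ = 0.36: √(8.7K_p) = 9.6/(2·0.36) = 13.33, so K_p = 177.8/8.7 = 20.4.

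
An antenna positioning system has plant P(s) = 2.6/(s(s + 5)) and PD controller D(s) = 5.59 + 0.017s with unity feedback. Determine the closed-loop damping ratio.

Forward path: (5.59 + 0.017s)·2.6/(s(s+5)). The closed-loop characteristic equation is s² + (5 + 2.6·0.017)s + 2.6·5.59 = 0.
That is s² + 5.044s + 14.53 = 0, so ω_n = 3.812 rad/s and ζ = 5.044/(2·3.812) = 0.6616.

ζ = 0.662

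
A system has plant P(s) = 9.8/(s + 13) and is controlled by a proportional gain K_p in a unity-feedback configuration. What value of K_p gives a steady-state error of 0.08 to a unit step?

K_p = 15.3

Steady-state error for a unit step on this type-0 loop is 1/(1 + K_p·P(0)).
P(0) = 0.7538. Require 1/(1 + K_p·0.7538) = 0.08, so 1 + 0.7538·K_p = 12.5.
K_p = (12.5 − 1)/0.7538 = 15.3.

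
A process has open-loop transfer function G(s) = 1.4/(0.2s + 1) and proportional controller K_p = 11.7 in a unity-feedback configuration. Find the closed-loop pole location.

s = -86.9

Closed loop: T(s) = K_p·G/(1+K_p·G) = 16.38/(0.2s + 1 + 16.38), with pole at s = −(1 + 16.38)/0.2 = −86.9.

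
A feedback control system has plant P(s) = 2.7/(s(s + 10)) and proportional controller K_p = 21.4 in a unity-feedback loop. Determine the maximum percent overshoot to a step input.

6.43%

Closed-loop characteristic equation: s² + 10s + 57.78 = 0, so ω_n = 7.601 rad/s and ζ = 10/(2·7.601) = 0.6578.
%OS = 100·exp(−πζ/√(1−ζ²)) = 100·exp(−π·0.6578/√0.5673) = 6.43%.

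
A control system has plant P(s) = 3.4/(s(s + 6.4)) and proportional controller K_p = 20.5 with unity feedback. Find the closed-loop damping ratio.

ζ = 0.383

The closed-loop denominator is s(s+6.4) + 20.5·3.4 = s² + 6.4s + 69.7.
Matching s² + 2ζω_n s + ω_n²: ω_n = √69.7 = 8.349 rad/s and 2ζω_n = 6.4, so ζ = 6.4/(2·8.349) = 0.383.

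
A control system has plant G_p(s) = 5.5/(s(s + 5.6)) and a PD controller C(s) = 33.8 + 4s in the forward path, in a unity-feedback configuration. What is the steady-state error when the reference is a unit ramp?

0.0301

The loop has one pole at the origin (type 1). Velocity error constant K_v = lim_{s→0} s·C(s)G_p(s) = 33.8·5.5/5.6 = 33.2.
Steady-state error to a unit ramp: e_ss = 1/K_v = 0.0301.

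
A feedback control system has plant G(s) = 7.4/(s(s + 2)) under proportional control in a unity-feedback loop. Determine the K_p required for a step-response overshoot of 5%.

K_p = 0.284

From %OS = 100·exp(−πζ/√(1−ζ²)) = 5%, ζ = −ln(0.05)/√(π²+ln²(0.05)) = 0.6901.
Characteristic equation s² + 2s + 7.4K_p = 0 gives ζ = 2/(2√(7.4K_p)).
Setting ζ = 0.6901: √(7.4K_p) = 2/(2·0.6901) = 1.449, so K_p = 2.1/7.4 = 0.284.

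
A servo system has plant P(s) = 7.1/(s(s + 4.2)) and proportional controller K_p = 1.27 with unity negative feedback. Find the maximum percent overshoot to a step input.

4.63%

The closed-loop denominator s² + 4.2s + 9.017 gives ω_n = √9.017 = 3.003 and ζ = 4.2/(2ω_n) = 0.6993.
%OS = 100·exp(−πζ/√(1−ζ²)) = 100·exp(−π·0.6993/√0.5109) = 4.63%.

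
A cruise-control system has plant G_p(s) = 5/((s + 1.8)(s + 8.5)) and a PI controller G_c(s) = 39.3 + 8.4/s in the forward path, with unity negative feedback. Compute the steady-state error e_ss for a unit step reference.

The open loop G_c(s)G_p(s) has a pole at the origin (type 1), so the static position error constant is infinite and e_ss = 1/(1+∞) = 0.

0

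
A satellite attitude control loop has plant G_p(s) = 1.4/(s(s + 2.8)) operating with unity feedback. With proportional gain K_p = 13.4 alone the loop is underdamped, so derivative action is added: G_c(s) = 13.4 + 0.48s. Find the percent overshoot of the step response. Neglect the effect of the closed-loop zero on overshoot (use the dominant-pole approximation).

Forward path: (13.4 + 0.48s)·1.4/(s(s+2.8)). The closed-loop characteristic equation is s² + (2.8 + 1.4·0.48)s + 1.4·13.4 = 0.
That is s² + 3.472s + 18.76 = 0, so ω_n = 4.331 rad/s and ζ = 3.472/(2·4.331) = 0.4008.
%OS = 100·exp(−πζ/√(1−ζ²)) = 25.3%.

25.3%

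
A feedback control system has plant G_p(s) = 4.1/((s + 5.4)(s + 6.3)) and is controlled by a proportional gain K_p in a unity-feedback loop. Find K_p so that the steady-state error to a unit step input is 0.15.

The loop is type 0, so e_ss(step) = 1/(1 + K_pos) with K_pos = K_p·G_p(0).
G_p(0) = 0.1205. Require 1/(1 + K_p·0.1205) = 0.15, so 1 + 0.1205·K_p = 6.667.
K_p = (6.667 − 1)/0.1205 = 47.

K_p = 47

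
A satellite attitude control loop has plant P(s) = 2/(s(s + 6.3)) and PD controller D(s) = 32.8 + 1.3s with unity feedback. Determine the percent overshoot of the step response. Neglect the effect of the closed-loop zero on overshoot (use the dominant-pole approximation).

12.7%

Forward path: (32.8 + 1.3s)·2/(s(s+6.3)). The closed-loop characteristic equation is s² + (6.3 + 2·1.3)s + 2·32.8 = 0.
That is s² + 8.9s + 65.6 = 0, so ω_n = 8.099 rad/s and ζ = 8.9/(2·8.099) = 0.5494.
%OS = 100·exp(−πζ/√(1−ζ²)) = 12.7%.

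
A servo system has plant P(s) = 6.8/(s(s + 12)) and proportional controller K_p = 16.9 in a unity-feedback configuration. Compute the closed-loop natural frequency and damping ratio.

ω_n = 10.7 rad/s, ζ = 0.56

With unity feedback the closed-loop characteristic equation is s² + 12s + 16.9·6.8 = s² + 12s + 114.9 = 0.
Matching s² + 2ζω_n s + ω_n²: ω_n = √114.9 = 10.72 rad/s and 2ζω_n = 12, so ζ = 12/(2·10.72) = 0.56.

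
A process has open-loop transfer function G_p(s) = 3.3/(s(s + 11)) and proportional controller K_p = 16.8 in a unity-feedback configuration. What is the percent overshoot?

Closed-loop characteristic equation: s² + 11s + 55.44 = 0, so ω_n = 7.446 rad/s and ζ = 11/(2·7.446) = 0.7387.
%OS = 100·exp(−πζ/√(1−ζ²)) = 100·exp(−π·0.7387/√0.4544) = 3.2%.

3.2%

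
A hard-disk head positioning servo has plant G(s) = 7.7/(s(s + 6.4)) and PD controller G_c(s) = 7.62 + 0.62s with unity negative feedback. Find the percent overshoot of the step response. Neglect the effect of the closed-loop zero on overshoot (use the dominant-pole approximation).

Forward path: (7.62 + 0.62s)·7.7/(s(s+6.4)). The closed-loop characteristic equation is s² + (6.4 + 7.7·0.62)s + 7.7·7.62 = 0.
That is s² + 11.17s + 58.67 = 0, so ω_n = 7.66 rad/s and ζ = 11.17/(2·7.66) = 0.7294.
%OS = 100·exp(−πζ/√(1−ζ²)) = 3.51%.

3.51%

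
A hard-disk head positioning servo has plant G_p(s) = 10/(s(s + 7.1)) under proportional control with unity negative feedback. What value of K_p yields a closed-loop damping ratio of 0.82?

Closed-loop characteristic equation: s² + 7.1s + K_p·10 = 0.
So ω_n = √(10K_p) and 2ζω_n = 7.1, giving ζ = 7.1/(2√(10K_p)).
Setting ζ = 0.82: √(10K_p) = 7.1/(2·0.82) = 4.329, so K_p = 18.74/10 = 1.87.

K_p = 1.87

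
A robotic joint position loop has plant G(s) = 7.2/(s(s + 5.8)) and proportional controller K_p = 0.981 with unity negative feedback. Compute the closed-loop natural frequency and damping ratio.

ω_n = 2.66 rad/s, ζ = 1.09

1 + K_p·G(s) = 0 gives s² + 5.8s + 7.063 = 0.
Matching s² + 2ζω_n s + ω_n²: ω_n = √7.063 = 2.658 rad/s and 2ζω_n = 5.8, so ζ = 5.8/(2·2.658) = 1.09.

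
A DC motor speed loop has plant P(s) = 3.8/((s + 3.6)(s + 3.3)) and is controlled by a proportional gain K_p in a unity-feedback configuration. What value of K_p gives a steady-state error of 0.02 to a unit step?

K_p = 153

Steady-state error for a unit step on this type-0 loop is 1/(1 + K_p·P(0)).
P(0) = 0.3199. Require 1/(1 + K_p·0.3199) = 0.02, so 1 + 0.3199·K_p = 50.
K_p = (50 − 1)/0.3199 = 153.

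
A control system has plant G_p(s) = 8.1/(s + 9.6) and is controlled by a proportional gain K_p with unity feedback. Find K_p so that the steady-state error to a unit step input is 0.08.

Steady-state error for a unit step on this type-0 loop is 1/(1 + K_p·G_p(0)).
G_p(0) = 0.8438. Require 1/(1 + K_p·0.8438) = 0.08, so 1 + 0.8438·K_p = 12.5.
K_p = (12.5 − 1)/0.8438 = 13.6.

K_p = 13.6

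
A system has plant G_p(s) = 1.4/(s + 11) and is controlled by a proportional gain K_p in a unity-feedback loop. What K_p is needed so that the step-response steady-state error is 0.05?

For a type-0 loop with proportional control, e_ss = 1/(1 + K_p·G_p(0)).
G_p(0) = 0.1273. Require 1/(1 + K_p·0.1273) = 0.05, so 1 + 0.1273·K_p = 20.
K_p = (20 − 1)/0.1273 = 149.

K_p = 149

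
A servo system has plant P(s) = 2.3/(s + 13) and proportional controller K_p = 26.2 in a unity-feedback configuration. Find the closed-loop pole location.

Closed-loop transfer function: T(s) = K_p·P(s)/(1 + K_p·P(s)) = 60.26/(s + 13 + 60.26) = 60.26/(s + 73.26).
The closed-loop pole is at s = −73.26.

s = -73.26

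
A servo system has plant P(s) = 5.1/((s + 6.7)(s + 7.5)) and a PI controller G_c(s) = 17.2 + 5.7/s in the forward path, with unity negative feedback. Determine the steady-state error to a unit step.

0

The open loop G_c(s)P(s) has a pole at the origin (type 1), so the static position error constant is infinite and e_ss = 1/(1+∞) = 0.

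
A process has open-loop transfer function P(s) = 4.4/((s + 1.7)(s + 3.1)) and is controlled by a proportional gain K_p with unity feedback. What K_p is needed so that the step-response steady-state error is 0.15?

For a type-0 loop with proportional control, e_ss = 1/(1 + K_p·P(0)).
P(0) = 0.8349. Require 1/(1 + K_p·0.8349) = 0.15, so 1 + 0.8349·K_p = 6.667.
K_p = (6.667 − 1)/0.8349 = 6.79.

K_p = 6.79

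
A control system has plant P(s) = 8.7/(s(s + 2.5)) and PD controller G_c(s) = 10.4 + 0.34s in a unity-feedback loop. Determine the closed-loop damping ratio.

Forward path: (10.4 + 0.34s)·8.7/(s(s+2.5)). The closed-loop characteristic equation is s² + (2.5 + 8.7·0.34)s + 8.7·10.4 = 0.
That is s² + 5.458s + 90.48 = 0, so ω_n = 9.512 rad/s and ζ = 5.458/(2·9.512) = 0.2869.

ζ = 0.287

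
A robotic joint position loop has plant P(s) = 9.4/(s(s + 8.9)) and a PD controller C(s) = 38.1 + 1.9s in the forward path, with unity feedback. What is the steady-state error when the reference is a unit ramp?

0.0249

The loop has one pole at the origin (type 1). Velocity error constant K_v = lim_{s→0} s·C(s)P(s) = 38.1·9.4/8.9 = 40.24.
Steady-state error to a unit ramp: e_ss = 1/K_v = 0.0249.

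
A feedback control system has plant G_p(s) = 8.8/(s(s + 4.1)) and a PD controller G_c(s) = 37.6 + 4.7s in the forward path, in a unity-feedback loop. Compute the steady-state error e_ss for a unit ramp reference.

0.0124

The loop has one pole at the origin (type 1). Velocity error constant K_v = lim_{s→0} s·G_c(s)G_p(s) = 37.6·8.8/4.1 = 80.7.
Steady-state error to a unit ramp: e_ss = 1/K_v = 0.0124.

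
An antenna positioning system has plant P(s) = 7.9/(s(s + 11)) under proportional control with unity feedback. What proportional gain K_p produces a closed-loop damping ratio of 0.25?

Closed-loop characteristic equation: s² + 11s + K_p·7.9 = 0.
So ω_n = √(7.9K_p) and 2ζω_n = 11, giving ζ = 11/(2√(7.9K_p)).
Setting ζ = 0.25: √(7.9K_p) = 11/(2·0.25) = 22, so K_p = 484/7.9 = 61.3.

K_p = 61.3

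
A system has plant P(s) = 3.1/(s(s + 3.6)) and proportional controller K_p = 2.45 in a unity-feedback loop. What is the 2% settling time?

T_s ≈ 2.22 s

From 1 + K_pP(s) = 0: s² + 3.6s + 7.595 = 0 ⇒ ω_n = 2.756, ζ = 0.6531.
2% settling time T_s ≈ 4/(ζω_n) = 4/1.8 = 2.22 s.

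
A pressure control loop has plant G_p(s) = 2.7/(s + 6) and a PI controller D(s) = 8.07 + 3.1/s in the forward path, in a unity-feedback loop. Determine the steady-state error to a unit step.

0

The open loop D(s)G_p(s) has a pole at the origin (type 1), so the static position error constant is infinite and e_ss = 1/(1+∞) = 0.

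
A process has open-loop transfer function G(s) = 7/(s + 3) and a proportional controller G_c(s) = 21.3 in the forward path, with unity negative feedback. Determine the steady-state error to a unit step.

The loop is type 0. Static position error constant K_pos = G_c(0)·G(0) = 21.3·2.333 = 49.7.
Steady-state error to a unit step: e_ss = 1/(1+K_pos) = 1/50.7 = 0.0197.

0.0197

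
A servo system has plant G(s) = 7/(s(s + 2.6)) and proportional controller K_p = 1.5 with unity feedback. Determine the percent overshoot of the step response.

25.3%

From 1 + K_pG(s) = 0: s² + 2.6s + 10.5 = 0 ⇒ ω_n = 3.24, ζ = 0.4012.
%OS = 100·exp(−πζ/√(1−ζ²)) = 100·exp(−π·0.4012/√0.839) = 25.3%.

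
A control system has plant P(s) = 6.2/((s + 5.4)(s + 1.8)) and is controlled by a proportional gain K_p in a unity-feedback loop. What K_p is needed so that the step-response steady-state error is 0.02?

The loop is type 0, so e_ss(step) = 1/(1 + K_pos) with K_pos = K_p·P(0).
P(0) = 0.6379. Require 1/(1 + K_p·0.6379) = 0.02, so 1 + 0.6379·K_p = 50.
K_p = (50 − 1)/0.6379 = 76.8.

K_p = 76.8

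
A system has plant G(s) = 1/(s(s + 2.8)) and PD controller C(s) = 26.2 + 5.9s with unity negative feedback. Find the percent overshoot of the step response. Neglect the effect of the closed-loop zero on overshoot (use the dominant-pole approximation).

0.631%

Forward path: (26.2 + 5.9s)·1/(s(s+2.8)). The closed-loop characteristic equation is s² + (2.8 + 1·5.9)s + 1·26.2 = 0.
That is s² + 8.7s + 26.2 = 0, so ω_n = 5.119 rad/s and ζ = 8.7/(2·5.119) = 0.8498.
%OS = 100·exp(−πζ/√(1−ζ²)) = 0.631%.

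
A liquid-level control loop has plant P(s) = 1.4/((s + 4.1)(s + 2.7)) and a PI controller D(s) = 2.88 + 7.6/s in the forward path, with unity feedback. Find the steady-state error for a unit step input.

The open loop D(s)P(s) has a pole at the origin (type 1), so the static position error constant is infinite and e_ss = 1/(1+∞) = 0.

0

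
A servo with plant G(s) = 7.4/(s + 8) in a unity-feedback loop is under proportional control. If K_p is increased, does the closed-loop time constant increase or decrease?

decrease

The closed-loop bandwidth 8+K_p·7.4 grows with K_p, so τ shrinks.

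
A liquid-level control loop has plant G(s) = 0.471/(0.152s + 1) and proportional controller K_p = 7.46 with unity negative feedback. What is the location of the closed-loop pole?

Closed loop: T(s) = K_p·G/(1+K_p·G) = 3.514/(0.152s + 1 + 3.514), with pole at s = −(1 + 3.514)/0.152 = −29.7.

s = -29.7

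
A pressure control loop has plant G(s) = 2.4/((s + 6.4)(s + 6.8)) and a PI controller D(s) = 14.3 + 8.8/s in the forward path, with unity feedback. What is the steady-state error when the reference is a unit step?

0

The open loop D(s)G(s) has a pole at the origin (type 1), so the static position error constant is infinite and e_ss = 1/(1+∞) = 0.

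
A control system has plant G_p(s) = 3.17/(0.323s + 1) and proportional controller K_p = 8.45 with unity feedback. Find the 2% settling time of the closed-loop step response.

T_s ≈ 0.0465 s

Closed loop: T(s) = K_p·G_p/(1+K_p·G_p) = 26.79/(0.323s + 1 + 26.79), with pole at s = −(1 + 26.79)/0.323 = −86.03.
τ = 1/86.03 = 0.01162 s, so 2% settling time ≈ 4τ = 0.0465 s.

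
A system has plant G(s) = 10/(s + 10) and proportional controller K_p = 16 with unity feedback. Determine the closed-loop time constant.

τ = 0.00588 s

Closed-loop transfer function: T(s) = K_p·G(s)/(1 + K_p·G(s)) = 160/(s + 10 + 160) = 160/(s + 170).
Time constant τ = 1/170 = 0.00588 s.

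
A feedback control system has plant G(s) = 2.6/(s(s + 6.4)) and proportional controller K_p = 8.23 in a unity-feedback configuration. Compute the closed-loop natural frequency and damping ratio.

1 + K_p·G(s) = 0 gives s² + 6.4s + 21.4 = 0.
Matching s² + 2ζω_n s + ω_n²: ω_n = √21.4 = 4.626 rad/s and 2ζω_n = 6.4, so ζ = 6.4/(2·4.626) = 0.692.

ω_n = 4.63 rad/s, ζ = 0.692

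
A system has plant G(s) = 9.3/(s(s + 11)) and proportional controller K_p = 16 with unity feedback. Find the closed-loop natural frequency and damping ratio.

ω_n = 12.2 rad/s, ζ = 0.451

1 + K_p·G(s) = 0 gives s² + 11s + 148.8 = 0.
Matching s² + 2ζω_n s + ω_n²: ω_n = √148.8 = 12.2 rad/s and 2ζω_n = 11, so ζ = 11/(2·12.2) = 0.451.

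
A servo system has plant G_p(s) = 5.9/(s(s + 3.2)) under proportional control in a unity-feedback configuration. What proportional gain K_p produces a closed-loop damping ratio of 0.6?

K_p = 1.21

Closed-loop characteristic equation: s² + 3.2s + K_p·5.9 = 0.
So ω_n = √(5.9K_p) and 2ζω_n = 3.2, giving ζ = 3.2/(2√(5.9K_p)).
Setting ζ = 0.6: √(5.9K_p) = 3.2/(2·0.6) = 2.667, so K_p = 7.111/5.9 = 1.21.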